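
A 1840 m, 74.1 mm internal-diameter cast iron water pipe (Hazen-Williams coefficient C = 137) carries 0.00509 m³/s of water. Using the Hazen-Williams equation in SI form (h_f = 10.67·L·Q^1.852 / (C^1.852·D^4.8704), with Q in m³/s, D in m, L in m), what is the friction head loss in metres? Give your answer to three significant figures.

h_f = 10.67·1840·0.00509^1.852 / (137^1.852·0.0741^4.8704) = 39.18 m

h_f ≈ 39.2 m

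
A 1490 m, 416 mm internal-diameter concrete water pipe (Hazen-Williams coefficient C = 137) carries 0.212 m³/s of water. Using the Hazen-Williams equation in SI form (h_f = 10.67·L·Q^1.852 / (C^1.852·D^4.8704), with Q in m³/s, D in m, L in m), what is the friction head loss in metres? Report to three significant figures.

h_f = 10.67·1490·0.212^1.852 / (137^1.852·0.416^4.8704) = 7.107 m

h_f ≈ 7.11 m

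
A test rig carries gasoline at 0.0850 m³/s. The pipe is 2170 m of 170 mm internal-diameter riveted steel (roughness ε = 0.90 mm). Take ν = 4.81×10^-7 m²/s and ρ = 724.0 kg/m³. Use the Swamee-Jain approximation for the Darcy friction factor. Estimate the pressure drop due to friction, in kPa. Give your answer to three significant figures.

V = 4Q/(πD²) = 4·0.0850/(π·0.170²) = 3.745 m/s
Re = VD/ν = 3.745·0.170/4.81×10^-7 = 1.32×10^6 → turbulent
ε/D = 0.90/170 = 0.00529
Swamee-Jain: f = 0.03102
h_f = f(L/D)V²/(2g) = 0.03102·(2170/0.170)·3.745²/(2·9.81) = 283.0 m
Δp = ρg·h_f = 724.0·9.81·283.0 = 2010 kPa

Δp ≈ 2010 kPa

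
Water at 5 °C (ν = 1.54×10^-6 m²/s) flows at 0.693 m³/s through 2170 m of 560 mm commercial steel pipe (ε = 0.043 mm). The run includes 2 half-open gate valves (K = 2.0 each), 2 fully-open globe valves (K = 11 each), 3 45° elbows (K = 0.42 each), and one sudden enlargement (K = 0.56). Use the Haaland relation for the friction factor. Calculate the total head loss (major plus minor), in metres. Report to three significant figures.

H_L ≈ 31.5 m

V = 4Q/(πD²) = 2.814 m/s; V²/2g = 0.4035 m
Re = 1.02×10^6, ε/D = 7.68×10^-5 → f = 0.01294 (Haaland)
Major: h_f = f(L/D)·V²/2g = 0.01294·3875·0.4035 = 20.24 m
Minor: ΣK = 27.8; h_m = ΣK·V²/2g = 11.23 m
Total H_L = 20.24 + 11.23 = 31.46 m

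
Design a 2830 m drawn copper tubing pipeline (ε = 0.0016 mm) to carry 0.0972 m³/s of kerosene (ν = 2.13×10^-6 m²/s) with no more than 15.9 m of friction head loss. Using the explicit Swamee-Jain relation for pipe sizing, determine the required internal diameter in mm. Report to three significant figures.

Swamee-Jain (Type III): D = 0.66·[ε^1.25·(LQ²/(gh_f))^4.75 + ν·Q^9.4·(L/(gh_f))^5.2]^0.04
LQ²/(gh_f) = 0.1714; L/(gh_f) = 18.14
Term 1 = ε^1.25·(…)^4.75 = 1.31×10^-11; Term 2 = ν·Q^9.4·(…)^5.2 = 2.28×10^-9
D = 0.66·(1.31×10^-11 + 2.28×10^-9)^0.04 = 0.2978 m = 298 mm
Check: V = 1.40 m/s, Re = 1.95×10^5, f = 0.01566, h_f = 14.8 m ≈ 15.9 m ✓

D ≈ 298 mm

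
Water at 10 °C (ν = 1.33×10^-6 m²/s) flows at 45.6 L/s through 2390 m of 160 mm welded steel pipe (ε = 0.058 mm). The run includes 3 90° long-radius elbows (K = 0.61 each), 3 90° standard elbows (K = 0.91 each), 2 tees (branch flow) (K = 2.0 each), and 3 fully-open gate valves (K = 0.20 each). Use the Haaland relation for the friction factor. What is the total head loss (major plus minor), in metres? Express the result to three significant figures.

V = 4Q/(πD²) = 2.268 m/s; V²/2g = 0.2622 m
Re = 2.73×10^5, ε/D = 3.63×10^-4 → f = 0.01736 (Haaland)
Major: h_f = f(L/D)·V²/2g = 0.01736·14938·0.2622 = 67.99 m
Minor: ΣK = 9.16; h_m = ΣK·V²/2g = 2.401 m
Total H_L = 67.99 + 2.401 = 70.39 m

H_L ≈ 70.4 m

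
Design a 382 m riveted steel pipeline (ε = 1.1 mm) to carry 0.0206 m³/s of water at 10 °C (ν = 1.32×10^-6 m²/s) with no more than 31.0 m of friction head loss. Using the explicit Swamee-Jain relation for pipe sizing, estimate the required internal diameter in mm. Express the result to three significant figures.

Swamee-Jain (Type III): D = 0.66·[ε^1.25·(LQ²/(gh_f))^4.75 + ν·Q^9.4·(L/(gh_f))^5.2]^0.04
LQ²/(gh_f) = 5.330×10^-4; L/(gh_f) = 1.256
Term 1 = ε^1.25·(…)^4.75 = 5.67×10^-20; Term 2 = ν·Q^9.4·(…)^5.2 = 6.11×10^-22
D = 0.66·(5.67×10^-20 + 6.11×10^-22)^0.04 = 0.1122 m = 112 mm
Check: V = 2.08 m/s, Re = 1.77×10^5, f = 0.03817, h_f = 28.8 m ≈ 31.0 m ✓

D ≈ 112 mm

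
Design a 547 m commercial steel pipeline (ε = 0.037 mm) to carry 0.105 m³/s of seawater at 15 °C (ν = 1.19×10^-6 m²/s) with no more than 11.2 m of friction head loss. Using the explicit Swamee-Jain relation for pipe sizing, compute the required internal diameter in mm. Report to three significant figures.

Swamee-Jain (Type III): D = 0.66·[ε^1.25·(LQ²/(gh_f))^4.75 + ν·Q^9.4·(L/(gh_f))^5.2]^0.04
LQ²/(gh_f) = 0.05489; L/(gh_f) = 4.979
Term 1 = ε^1.25·(…)^4.75 = 2.97×10^-12; Term 2 = ν·Q^9.4·(…)^5.2 = 3.16×10^-12
D = 0.66·(2.97×10^-12 + 3.16×10^-12)^0.04 = 0.2350 m = 235 mm
Check: V = 2.42 m/s, Re = 4.78×10^5, f = 0.01516, h_f = 10.5 m ≈ 11.2 m ✓

D ≈ 235 mm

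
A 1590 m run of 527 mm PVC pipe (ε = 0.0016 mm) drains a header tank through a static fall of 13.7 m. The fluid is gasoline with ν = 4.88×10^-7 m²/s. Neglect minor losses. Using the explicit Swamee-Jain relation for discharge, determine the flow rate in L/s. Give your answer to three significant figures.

Swamee-Jain (Type II): Q = -0.965·√(gD⁵h_f/L)·ln[ε/(3.7D) + √(3.17ν²L/(gD³h_f))]
√(gD⁵h_f/L) = √(9.81·0.527⁵·13.7/1590) = 0.05862
ε/(3.7D) = 8.21×10^-7; √(3.17ν²L/(gD³h_f)) = 7.81×10^-6
Q = -0.965·0.05862·ln(8.632×10^-6) = 0.6596 m³/s
Check: V = 3.02 m/s, Re = 3.27×10^6, f = 0.009762, h_f = 13.7 m ≈ 13.7 m ✓

Q ≈ 660 L/s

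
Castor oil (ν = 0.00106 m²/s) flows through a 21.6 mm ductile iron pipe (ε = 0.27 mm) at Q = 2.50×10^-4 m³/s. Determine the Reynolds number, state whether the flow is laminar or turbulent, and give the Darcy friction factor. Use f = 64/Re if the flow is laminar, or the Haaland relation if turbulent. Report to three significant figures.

Re ≈ 13.9; laminar; f = 64/Re ≈ 4.60

V = 4Q/(πD²) = 0.6822 m/s
Re = VD/ν = 0.6822·0.0216/0.00106 = 13.9
Re < 2300 → laminar → f = 64/Re = 4.604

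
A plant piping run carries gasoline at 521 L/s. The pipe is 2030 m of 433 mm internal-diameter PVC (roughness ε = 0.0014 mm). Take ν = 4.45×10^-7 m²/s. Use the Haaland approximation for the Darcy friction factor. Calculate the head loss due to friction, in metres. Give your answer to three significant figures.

h_f ≈ 28.8 m

V = 4Q/(πD²) = 4·0.521/(π·0.433²) = 3.538 m/s
Re = VD/ν = 3.538·0.433/4.45×10^-7 = 3.44×10^6 → turbulent
ε/D = 0.0014/433 = 3.23×10^-6
Haaland: f = 0.009638
h_f = f(L/D)V²/(2g) = 0.009638·(2030/0.433)·3.538²/(2·9.81) = 28.83 m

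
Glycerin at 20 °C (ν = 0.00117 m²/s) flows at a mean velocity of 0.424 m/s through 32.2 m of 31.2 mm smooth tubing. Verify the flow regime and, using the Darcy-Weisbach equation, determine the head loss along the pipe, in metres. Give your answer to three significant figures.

h_f ≈ 53.5 m

Re = VD/ν = 0.424·0.03120/0.00117 = 11.3 → laminar (Re < 2300)
f = 64/Re = 5.660
h_f = f(L/D)V²/(2g) = 5.660·(32.2/0.03120)·0.424²/(2·9.81) = 53.53 m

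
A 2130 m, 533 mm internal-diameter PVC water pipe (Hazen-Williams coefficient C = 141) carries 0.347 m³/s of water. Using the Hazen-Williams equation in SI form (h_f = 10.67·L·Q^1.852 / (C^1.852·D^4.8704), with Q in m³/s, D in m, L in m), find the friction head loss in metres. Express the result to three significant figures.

h_f ≈ 7.18 m

h_f = 10.67·2130·0.347^1.852 / (141^1.852·0.533^4.8704) = 7.175 m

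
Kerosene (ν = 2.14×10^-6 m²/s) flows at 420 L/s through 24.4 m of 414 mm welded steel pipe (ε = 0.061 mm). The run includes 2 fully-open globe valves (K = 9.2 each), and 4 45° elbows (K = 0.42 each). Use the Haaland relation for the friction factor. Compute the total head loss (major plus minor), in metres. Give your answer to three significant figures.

H_L ≈ 10.4 m

V = 4Q/(πD²) = 3.120 m/s; V²/2g = 0.4962 m
Re = 6.04×10^5, ε/D = 1.47×10^-4 → f = 0.01452 (Haaland)
Major: h_f = f(L/D)·V²/2g = 0.01452·58.94·0.4962 = 0.4245 m
Minor: ΣK = 20.1; h_m = ΣK·V²/2g = 9.963 m
Total H_L = 0.4245 + 9.963 = 10.39 m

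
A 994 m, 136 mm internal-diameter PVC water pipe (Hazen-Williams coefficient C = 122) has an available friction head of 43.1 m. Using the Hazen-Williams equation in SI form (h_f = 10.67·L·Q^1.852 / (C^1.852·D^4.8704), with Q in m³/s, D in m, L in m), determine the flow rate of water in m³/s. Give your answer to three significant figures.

Q ≈ 0.0329 m³/s

Rearranging: Q = [h_f·C^1.852·D^4.8704 / (10.67·L)]^(1/1.852)
Q = [43.1·122^1.852·0.136^4.8704 / (10.67·994)]^0.540 = 0.03286 m³/s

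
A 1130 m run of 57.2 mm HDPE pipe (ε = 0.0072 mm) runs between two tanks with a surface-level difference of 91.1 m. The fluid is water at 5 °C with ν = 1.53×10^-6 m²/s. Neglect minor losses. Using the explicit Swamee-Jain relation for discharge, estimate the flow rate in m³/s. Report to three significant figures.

Q ≈ 0.00555 m³/s

Swamee-Jain (Type II): Q = -0.965·√(gD⁵h_f/L)·ln[ε/(3.7D) + √(3.17ν²L/(gD³h_f))]
√(gD⁵h_f/L) = √(9.81·0.0572⁵·91.1/1130) = 6.959×10^-4
ε/(3.7D) = 3.40×10^-5; √(3.17ν²L/(gD³h_f)) = 2.24×10^-4
Q = -0.965·6.959×10^-4·ln(2.579×10^-4) = 0.005549 m³/s
Check: V = 2.16 m/s, Re = 8.07×10^4, f = 0.01934, h_f = 90.8 m ≈ 91.1 m ✓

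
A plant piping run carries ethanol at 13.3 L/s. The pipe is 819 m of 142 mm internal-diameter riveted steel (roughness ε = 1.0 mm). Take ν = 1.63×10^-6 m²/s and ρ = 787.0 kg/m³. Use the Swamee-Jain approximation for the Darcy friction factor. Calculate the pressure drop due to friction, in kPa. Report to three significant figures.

Δp ≈ 56.2 kPa

V = 4Q/(πD²) = 4·0.0133/(π·0.142²) = 0.8398 m/s
Re = VD/ν = 0.8398·0.142/1.63×10^-6 = 7.32×10^4 → turbulent
ε/D = 1.0/142 = 0.00704
Swamee-Jain: f = 0.03510
h_f = f(L/D)V²/(2g) = 0.03510·(819/0.142)·0.8398²/(2·9.81) = 7.277 m
Δp = ρg·h_f = 787.0·9.81·7.277 = 56.18 kPa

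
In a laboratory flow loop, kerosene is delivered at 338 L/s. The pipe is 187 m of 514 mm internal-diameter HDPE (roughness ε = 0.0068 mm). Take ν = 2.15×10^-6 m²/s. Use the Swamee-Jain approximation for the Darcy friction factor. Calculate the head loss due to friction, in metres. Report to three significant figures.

h_f ≈ 0.683 m

V = 4Q/(πD²) = 4·0.338/(π·0.514²) = 1.629 m/s
Re = VD/ν = 1.629·0.514/2.15×10^-6 = 3.89×10^5 → turbulent
ε/D = 0.0068/514 = 1.32×10^-5
Swamee-Jain: f = 0.01388
h_f = f(L/D)V²/(2g) = 0.01388·(187/0.514)·1.629²/(2·9.81) = 0.6828 m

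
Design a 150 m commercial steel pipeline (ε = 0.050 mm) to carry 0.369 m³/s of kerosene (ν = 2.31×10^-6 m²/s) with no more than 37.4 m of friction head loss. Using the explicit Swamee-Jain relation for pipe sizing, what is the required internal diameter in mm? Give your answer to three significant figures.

D ≈ 236 mm

Swamee-Jain (Type III): D = 0.66·[ε^1.25·(LQ²/(gh_f))^4.75 + ν·Q^9.4·(L/(gh_f))^5.2]^0.04
LQ²/(gh_f) = 0.05567; L/(gh_f) = 0.4088
Term 1 = ε^1.25·(…)^4.75 = 4.63×10^-12; Term 2 = ν·Q^9.4·(…)^5.2 = 1.88×10^-12
D = 0.66·(4.63×10^-12 + 1.88×10^-12)^0.04 = 0.2355 m = 236 mm
Check: V = 8.47 m/s, Re = 8.63×10^5, f = 0.01503, h_f = 35.0 m ≈ 37.4 m ✓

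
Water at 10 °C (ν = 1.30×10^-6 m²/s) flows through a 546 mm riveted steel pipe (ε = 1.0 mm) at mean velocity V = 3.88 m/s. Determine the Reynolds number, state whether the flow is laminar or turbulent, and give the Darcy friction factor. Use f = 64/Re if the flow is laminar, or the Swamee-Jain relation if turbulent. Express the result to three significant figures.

Re = VD/ν = 3.880·0.546/1.30×10^-6 = 1.63×10^6
Re > 4000 → turbulent; ε/D = 0.00183
Swamee-Jain: f = 0.02306

Re ≈ 1.63×10^6; turbulent; f ≈ 0.0231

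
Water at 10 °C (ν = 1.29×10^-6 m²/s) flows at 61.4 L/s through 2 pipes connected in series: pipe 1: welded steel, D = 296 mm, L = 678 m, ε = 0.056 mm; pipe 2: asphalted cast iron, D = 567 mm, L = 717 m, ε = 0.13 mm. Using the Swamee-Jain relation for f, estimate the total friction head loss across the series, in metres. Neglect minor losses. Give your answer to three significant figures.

Pipe 1: V = 0.8923 m/s, Re = 2.05×10^5, ε/D = 1.89×10^-4, f = 0.01700, h_1 = f(L/D)V²/2g = 1.580 m
Pipe 2: V = 0.2432 m/s, Re = 1.07×10^5, ε/D = 2.29×10^-4, f = 0.01894, h_2 = f(L/D)V²/2g = 0.07220 m
Series → Q common, losses add: H = Σh = 1.653 m

H ≈ 1.65 m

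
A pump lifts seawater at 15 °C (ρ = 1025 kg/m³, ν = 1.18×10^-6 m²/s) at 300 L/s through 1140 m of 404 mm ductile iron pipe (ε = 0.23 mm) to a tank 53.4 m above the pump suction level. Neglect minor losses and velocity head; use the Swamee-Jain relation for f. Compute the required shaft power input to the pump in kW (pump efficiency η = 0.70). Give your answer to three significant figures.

P_shaft ≈ 291 kW

V = 4Q/(πD²) = 2.340 m/s; Re = 8.01×10^5; ε/D = 5.69×10^-4; f = 0.01787
h_f = f(L/D)V²/2g = 14.07 m
Total head H = z + h_f = 53.4 + 14.07 = 67.47 m
P_hyd = ρgQH = 1025·9.81·0.300·67.47 = 203.5 kW
P_shaft = P_hyd/η = 203.5/0.70 = 290.8 kW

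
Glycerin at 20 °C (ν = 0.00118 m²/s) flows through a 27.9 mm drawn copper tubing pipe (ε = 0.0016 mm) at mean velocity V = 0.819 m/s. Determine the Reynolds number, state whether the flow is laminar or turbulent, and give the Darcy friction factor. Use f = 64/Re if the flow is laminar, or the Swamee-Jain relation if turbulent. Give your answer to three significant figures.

Re ≈ 19.4; laminar; f = 64/Re ≈ 3.31

Re = VD/ν = 0.8190·0.0279/0.00118 = 19.4
Re < 2300 → laminar → f = 64/Re = 3.305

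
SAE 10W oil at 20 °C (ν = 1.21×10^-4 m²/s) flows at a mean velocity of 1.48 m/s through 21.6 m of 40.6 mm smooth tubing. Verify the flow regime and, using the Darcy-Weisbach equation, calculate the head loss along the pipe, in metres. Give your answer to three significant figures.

h_f ≈ 7.65 m

Re = VD/ν = 1.48·0.04060/1.21×10^-4 = 497 → laminar (Re < 2300)
f = 64/Re = 0.1289
h_f = f(L/D)V²/(2g) = 0.1289·(21.6/0.04060)·1.48²/(2·9.81) = 7.655 m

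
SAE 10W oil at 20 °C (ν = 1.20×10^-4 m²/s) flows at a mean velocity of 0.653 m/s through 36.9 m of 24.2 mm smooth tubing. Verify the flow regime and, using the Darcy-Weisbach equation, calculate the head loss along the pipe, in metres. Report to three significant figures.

h_f ≈ 16.1 m

Re = VD/ν = 0.653·0.02420/1.20×10^-4 = 132 → laminar (Re < 2300)
f = 64/Re = 0.4860
h_f = f(L/D)V²/(2g) = 0.4860·(36.9/0.02420)·0.653²/(2·9.81) = 16.11 m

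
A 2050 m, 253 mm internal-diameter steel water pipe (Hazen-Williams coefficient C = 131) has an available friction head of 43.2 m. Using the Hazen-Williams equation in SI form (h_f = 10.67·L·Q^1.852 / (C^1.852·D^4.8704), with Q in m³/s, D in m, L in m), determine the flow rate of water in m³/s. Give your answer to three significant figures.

Rearranging: Q = [h_f·C^1.852·D^4.8704 / (10.67·L)]^(1/1.852)
Q = [43.2·131^1.852·0.253^4.8704 / (10.67·2050)]^0.540 = 0.1223 m³/s

Q ≈ 0.122 m³/s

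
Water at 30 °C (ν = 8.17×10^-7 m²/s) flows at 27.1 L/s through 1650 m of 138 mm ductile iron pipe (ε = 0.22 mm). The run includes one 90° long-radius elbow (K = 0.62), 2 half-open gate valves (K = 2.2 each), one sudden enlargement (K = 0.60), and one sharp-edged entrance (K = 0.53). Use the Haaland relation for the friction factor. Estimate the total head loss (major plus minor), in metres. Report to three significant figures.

V = 4Q/(πD²) = 1.812 m/s; V²/2g = 0.1673 m
Re = 3.06×10^5, ε/D = 0.00159 → f = 0.02272 (Haaland)
Major: h_f = f(L/D)·V²/2g = 0.02272·11957·0.1673 = 45.46 m
Minor: ΣK = 6.15; h_m = ΣK·V²/2g = 1.029 m
Total H_L = 45.46 + 1.029 = 46.48 m

H_L ≈ 46.5 m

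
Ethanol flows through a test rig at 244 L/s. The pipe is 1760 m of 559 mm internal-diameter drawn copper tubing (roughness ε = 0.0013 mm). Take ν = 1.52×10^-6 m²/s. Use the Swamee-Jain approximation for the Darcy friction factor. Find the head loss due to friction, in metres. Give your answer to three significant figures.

h_f ≈ 2.20 m

V = 4Q/(πD²) = 4·0.244/(π·0.559²) = 0.9942 m/s
Re = VD/ν = 0.9942·0.559/1.52×10^-6 = 3.66×10^5 → turbulent
ε/D = 0.0013/559 = 2.33×10^-6
Swamee-Jain: f = 0.01389
h_f = f(L/D)V²/(2g) = 0.01389·(1760/0.559)·0.9942²/(2·9.81) = 2.203 m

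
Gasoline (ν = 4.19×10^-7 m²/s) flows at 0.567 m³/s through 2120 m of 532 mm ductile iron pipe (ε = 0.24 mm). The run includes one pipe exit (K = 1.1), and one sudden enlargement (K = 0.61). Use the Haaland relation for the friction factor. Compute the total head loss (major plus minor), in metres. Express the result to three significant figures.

V = 4Q/(πD²) = 2.551 m/s; V²/2g = 0.3316 m
Re = 3.24×10^6, ε/D = 4.51×10^-4 → f = 0.01650 (Haaland)
Major: h_f = f(L/D)·V²/2g = 0.01650·3985·0.3316 = 21.81 m
Minor: ΣK = 1.71; h_m = ΣK·V²/2g = 0.5671 m
Total H_L = 21.81 + 0.5671 = 22.38 m

H_L ≈ 22.4 m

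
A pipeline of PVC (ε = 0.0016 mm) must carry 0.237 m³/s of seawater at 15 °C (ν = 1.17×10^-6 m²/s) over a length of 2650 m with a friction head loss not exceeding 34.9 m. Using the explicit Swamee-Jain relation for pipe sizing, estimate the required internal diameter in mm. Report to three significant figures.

D ≈ 341 mm

Swamee-Jain (Type III): D = 0.66·[ε^1.25·(LQ²/(gh_f))^4.75 + ν·Q^9.4·(L/(gh_f))^5.2]^0.04
LQ²/(gh_f) = 0.4348; L/(gh_f) = 7.740
Term 1 = ε^1.25·(…)^4.75 = 1.09×10^-9; Term 2 = ν·Q^9.4·(…)^5.2 = 6.49×10^-8
D = 0.66·(1.09×10^-9 + 6.49×10^-8)^0.04 = 0.3407 m = 341 mm
Check: V = 2.60 m/s, Re = 7.57×10^5, f = 0.01227, h_f = 32.9 m ≈ 34.9 m ✓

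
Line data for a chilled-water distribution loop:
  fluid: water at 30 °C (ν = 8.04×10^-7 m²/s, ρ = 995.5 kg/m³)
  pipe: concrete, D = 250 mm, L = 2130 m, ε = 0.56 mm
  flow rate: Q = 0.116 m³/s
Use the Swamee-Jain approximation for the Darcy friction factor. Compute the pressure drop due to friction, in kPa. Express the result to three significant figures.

Δp ≈ 579 kPa

V = 4Q/(πD²) = 4·0.116/(π·0.250²) = 2.363 m/s
Re = VD/ν = 2.363·0.250/8.04×10^-7 = 7.35×10^5 → turbulent
ε/D = 0.56/250 = 0.00224
Swamee-Jain: f = 0.02446
h_f = f(L/D)V²/(2g) = 0.02446·(2130/0.250)·2.363²/(2·9.81) = 59.32 m
Δp = ρg·h_f = 995.5·9.81·59.32 = 579.3 kPa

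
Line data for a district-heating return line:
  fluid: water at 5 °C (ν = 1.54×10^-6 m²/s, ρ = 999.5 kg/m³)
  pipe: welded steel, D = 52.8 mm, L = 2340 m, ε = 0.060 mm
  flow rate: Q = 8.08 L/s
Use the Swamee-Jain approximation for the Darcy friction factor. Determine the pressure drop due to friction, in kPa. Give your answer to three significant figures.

Δp ≈ 6750 kPa

V = 4Q/(πD²) = 4·0.00808/(π·0.0528²) = 3.690 m/s
Re = VD/ν = 3.690·0.0528/1.54×10^-6 = 1.27×10^5 → turbulent
ε/D = 0.060/52.8 = 0.00114
Swamee-Jain: f = 0.02237
h_f = f(L/D)V²/(2g) = 0.02237·(2340/0.0528)·3.690²/(2·9.81) = 688.1 m
Δp = ρg·h_f = 999.5·9.81·688.1 = 6747 kPa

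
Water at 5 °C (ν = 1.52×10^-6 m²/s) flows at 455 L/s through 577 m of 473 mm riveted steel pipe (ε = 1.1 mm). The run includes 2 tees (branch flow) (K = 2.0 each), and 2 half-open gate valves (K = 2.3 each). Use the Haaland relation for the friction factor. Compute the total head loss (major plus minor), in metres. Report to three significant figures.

H_L ≈ 13.2 m

V = 4Q/(πD²) = 2.589 m/s; V²/2g = 0.3417 m
Re = 8.06×10^5, ε/D = 0.00233 → f = 0.02462 (Haaland)
Major: h_f = f(L/D)·V²/2g = 0.02462·1220·0.3417 = 10.26 m
Minor: ΣK = 8.60; h_m = ΣK·V²/2g = 2.939 m
Total H_L = 10.26 + 2.939 = 13.20 m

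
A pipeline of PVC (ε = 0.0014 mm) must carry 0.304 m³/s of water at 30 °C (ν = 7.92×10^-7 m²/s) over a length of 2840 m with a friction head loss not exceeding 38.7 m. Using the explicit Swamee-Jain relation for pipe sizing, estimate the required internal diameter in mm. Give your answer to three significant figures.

D ≈ 366 mm

Swamee-Jain (Type III): D = 0.66·[ε^1.25·(LQ²/(gh_f))^4.75 + ν·Q^9.4·(L/(gh_f))^5.2]^0.04
LQ²/(gh_f) = 0.6913; L/(gh_f) = 7.481
Term 1 = ε^1.25·(…)^4.75 = 8.34×10^-9; Term 2 = ν·Q^9.4·(…)^5.2 = 3.82×10^-7
D = 0.66·(8.34×10^-9 + 3.82×10^-7)^0.04 = 0.3658 m = 366 mm
Check: V = 2.89 m/s, Re = 1.34×10^6, f = 0.01118, h_f = 37.0 m ≈ 38.7 m ✓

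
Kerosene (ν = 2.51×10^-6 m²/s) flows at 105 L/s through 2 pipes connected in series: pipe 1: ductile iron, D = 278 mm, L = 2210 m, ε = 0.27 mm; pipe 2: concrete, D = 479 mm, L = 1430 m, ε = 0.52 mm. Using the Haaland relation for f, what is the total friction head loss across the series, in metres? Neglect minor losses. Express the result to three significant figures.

Pipe 1: V = 1.730 m/s, Re = 1.92×10^5, ε/D = 9.71×10^-4, f = 0.02085, h_1 = f(L/D)V²/2g = 25.28 m
Pipe 2: V = 0.5827 m/s, Re = 1.11×10^5, ε/D = 0.00109, f = 0.02207, h_2 = f(L/D)V²/2g = 1.140 m
Series → Q common, losses add: H = Σh = 26.42 m

H ≈ 26.4 m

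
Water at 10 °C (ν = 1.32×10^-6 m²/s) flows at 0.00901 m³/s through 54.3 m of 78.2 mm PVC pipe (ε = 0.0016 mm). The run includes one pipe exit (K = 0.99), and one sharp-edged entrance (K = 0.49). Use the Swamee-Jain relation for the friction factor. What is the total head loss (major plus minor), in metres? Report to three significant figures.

H_L ≈ 2.46 m

V = 4Q/(πD²) = 1.876 m/s; V²/2g = 0.1794 m
Re = 1.11×10^5, ε/D = 2.05×10^-5 → f = 0.01761 (Swamee-Jain)
Major: h_f = f(L/D)·V²/2g = 0.01761·694.4·0.1794 = 2.193 m
Minor: ΣK = 1.48; h_m = ΣK·V²/2g = 0.2655 m
Total H_L = 2.193 + 0.2655 = 2.458 m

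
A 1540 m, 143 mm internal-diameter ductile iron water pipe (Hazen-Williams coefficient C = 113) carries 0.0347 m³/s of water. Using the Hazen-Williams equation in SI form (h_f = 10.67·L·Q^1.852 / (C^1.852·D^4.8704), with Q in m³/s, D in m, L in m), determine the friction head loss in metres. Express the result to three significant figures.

h_f ≈ 66.7 m

h_f = 10.67·1540·0.0347^1.852 / (113^1.852·0.143^4.8704) = 66.67 m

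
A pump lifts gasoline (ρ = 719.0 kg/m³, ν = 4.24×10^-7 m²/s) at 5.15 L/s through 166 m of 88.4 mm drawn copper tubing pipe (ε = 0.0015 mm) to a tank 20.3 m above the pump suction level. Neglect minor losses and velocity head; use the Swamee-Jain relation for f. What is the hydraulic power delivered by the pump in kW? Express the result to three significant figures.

V = 4Q/(πD²) = 0.8391 m/s; Re = 1.75×10^5; ε/D = 1.70×10^-5; f = 0.01609
h_f = f(L/D)V²/2g = 1.084 m
Total head H = z + h_f = 20.3 + 1.084 = 21.38 m
P_hyd = ρgQH = 719.0·9.81·0.00515·21.38 = 0.7768 kW

P_hyd ≈ 0.777 kW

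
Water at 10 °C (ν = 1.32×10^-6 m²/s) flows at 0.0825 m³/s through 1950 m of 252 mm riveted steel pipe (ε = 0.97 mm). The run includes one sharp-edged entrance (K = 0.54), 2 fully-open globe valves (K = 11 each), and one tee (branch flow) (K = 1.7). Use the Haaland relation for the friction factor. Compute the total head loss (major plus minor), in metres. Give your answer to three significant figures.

V = 4Q/(πD²) = 1.654 m/s; V²/2g = 0.1395 m
Re = 3.16×10^5, ε/D = 0.00385 → f = 0.02848 (Haaland)
Major: h_f = f(L/D)·V²/2g = 0.02848·7738·0.1395 = 30.73 m
Minor: ΣK = 24.2; h_m = ΣK·V²/2g = 3.380 m
Total H_L = 30.73 + 3.380 = 34.11 m

H_L ≈ 34.1 m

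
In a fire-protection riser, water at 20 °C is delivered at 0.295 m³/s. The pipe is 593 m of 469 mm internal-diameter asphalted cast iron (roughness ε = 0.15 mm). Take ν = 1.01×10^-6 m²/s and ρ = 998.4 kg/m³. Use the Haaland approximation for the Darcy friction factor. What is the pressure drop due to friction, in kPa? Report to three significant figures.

V = 4Q/(πD²) = 4·0.295/(π·0.469²) = 1.708 m/s
Re = VD/ν = 1.708·0.469/1.01×10^-6 = 7.93×10^5 → turbulent
ε/D = 0.15/469 = 3.20×10^-4
Haaland: f = 0.01592
h_f = f(L/D)V²/(2g) = 0.01592·(593/0.469)·1.708²/(2·9.81) = 2.992 m
Δp = ρg·h_f = 998.4·9.81·2.992 = 29.31 kPa

Δp ≈ 29.3 kPa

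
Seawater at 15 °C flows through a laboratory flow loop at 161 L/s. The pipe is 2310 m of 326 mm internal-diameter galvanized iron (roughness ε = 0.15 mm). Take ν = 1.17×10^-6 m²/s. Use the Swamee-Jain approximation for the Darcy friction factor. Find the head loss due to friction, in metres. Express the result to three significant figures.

h_f ≈ 23.5 m

V = 4Q/(πD²) = 4·0.161/(π·0.326²) = 1.929 m/s
Re = VD/ν = 1.929·0.326/1.17×10^-6 = 5.37×10^5 → turbulent
ε/D = 0.15/326 = 4.60×10^-4
Swamee-Jain: f = 0.01746
h_f = f(L/D)V²/(2g) = 0.01746·(2310/0.326)·1.929²/(2·9.81) = 23.46 m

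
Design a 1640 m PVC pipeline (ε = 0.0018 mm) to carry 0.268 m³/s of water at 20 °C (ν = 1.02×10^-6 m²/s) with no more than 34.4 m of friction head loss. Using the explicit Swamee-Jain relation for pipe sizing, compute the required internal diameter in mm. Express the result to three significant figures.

Swamee-Jain (Type III): D = 0.66·[ε^1.25·(LQ²/(gh_f))^4.75 + ν·Q^9.4·(L/(gh_f))^5.2]^0.04
LQ²/(gh_f) = 0.3490; L/(gh_f) = 4.860
Term 1 = ε^1.25·(…)^4.75 = 4.44×10^-10; Term 2 = ν·Q^9.4·(…)^5.2 = 1.60×10^-8
D = 0.66·(4.44×10^-10 + 1.60×10^-8)^0.04 = 0.3222 m = 322 mm
Check: V = 3.29 m/s, Re = 1.04×10^6, f = 0.01168, h_f = 32.7 m ≈ 34.4 m ✓

D ≈ 322 mm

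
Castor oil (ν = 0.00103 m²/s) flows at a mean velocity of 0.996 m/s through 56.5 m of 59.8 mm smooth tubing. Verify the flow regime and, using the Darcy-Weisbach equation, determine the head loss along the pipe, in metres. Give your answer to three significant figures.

Re = VD/ν = 0.996·0.05980/0.00103 = 57.8 → laminar (Re < 2300)
f = 64/Re = 1.107
h_f = f(L/D)V²/(2g) = 1.107·(56.5/0.05980)·0.996²/(2·9.81) = 52.87 m

h_f ≈ 52.9 m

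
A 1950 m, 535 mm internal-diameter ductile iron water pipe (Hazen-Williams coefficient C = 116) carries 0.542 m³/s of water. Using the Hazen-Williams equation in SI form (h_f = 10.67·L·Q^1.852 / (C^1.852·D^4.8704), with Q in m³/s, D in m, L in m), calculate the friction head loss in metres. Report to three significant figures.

h_f = 10.67·1950·0.542^1.852 / (116^1.852·0.535^4.8704) = 21.15 m

h_f ≈ 21.1 m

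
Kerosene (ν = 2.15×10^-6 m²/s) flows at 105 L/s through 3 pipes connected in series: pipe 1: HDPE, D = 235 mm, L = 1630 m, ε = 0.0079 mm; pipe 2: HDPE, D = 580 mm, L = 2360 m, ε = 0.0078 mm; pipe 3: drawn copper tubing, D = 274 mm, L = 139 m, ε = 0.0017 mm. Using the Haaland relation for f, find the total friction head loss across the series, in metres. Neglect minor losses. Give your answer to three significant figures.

Pipe 1: V = 2.421 m/s, Re = 2.65×10^5, ε/D = 3.36×10^-5, f = 0.01495, h_1 = f(L/D)V²/2g = 30.98 m
Pipe 2: V = 0.3974 m/s, Re = 1.07×10^5, ε/D = 1.34×10^-5, f = 0.01762, h_2 = f(L/D)V²/2g = 0.5771 m
Pipe 3: V = 1.781 m/s, Re = 2.27×10^5, ε/D = 6.20×10^-6, f = 0.01516, h_3 = f(L/D)V²/2g = 1.243 m
Series → Q common, losses add: H = Σh = 32.80 m

H ≈ 32.8 m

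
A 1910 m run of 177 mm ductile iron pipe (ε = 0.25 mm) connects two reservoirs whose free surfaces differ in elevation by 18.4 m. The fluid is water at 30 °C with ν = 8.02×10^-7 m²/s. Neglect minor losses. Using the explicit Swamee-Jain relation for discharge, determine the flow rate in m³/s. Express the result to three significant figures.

Swamee-Jain (Type II): Q = -0.965·√(gD⁵h_f/L)·ln[ε/(3.7D) + √(3.17ν²L/(gD³h_f))]
√(gD⁵h_f/L) = √(9.81·0.177⁵·18.4/1910) = 0.004052
ε/(3.7D) = 3.82×10^-4; √(3.17ν²L/(gD³h_f)) = 6.24×10^-5
Q = -0.965·0.004052·ln(4.441×10^-4) = 0.03018 m³/s
Check: V = 1.23 m/s, Re = 2.71×10^5, f = 0.02239, h_f = 18.5 m ≈ 18.4 m ✓

Q ≈ 0.0302 m³/s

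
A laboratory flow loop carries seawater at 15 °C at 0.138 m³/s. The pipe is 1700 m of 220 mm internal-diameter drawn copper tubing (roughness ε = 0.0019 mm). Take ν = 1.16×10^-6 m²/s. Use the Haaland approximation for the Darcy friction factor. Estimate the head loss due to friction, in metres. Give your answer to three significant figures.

V = 4Q/(πD²) = 4·0.138/(π·0.220²) = 3.630 m/s
Re = VD/ν = 3.630·0.220/1.16×10^-6 = 6.89×10^5 → turbulent
ε/D = 0.0019/220 = 8.64×10^-6
Haaland: f = 0.01247
h_f = f(L/D)V²/(2g) = 0.01247·(1700/0.220)·3.630²/(2·9.81) = 64.72 m

h_f ≈ 64.7 m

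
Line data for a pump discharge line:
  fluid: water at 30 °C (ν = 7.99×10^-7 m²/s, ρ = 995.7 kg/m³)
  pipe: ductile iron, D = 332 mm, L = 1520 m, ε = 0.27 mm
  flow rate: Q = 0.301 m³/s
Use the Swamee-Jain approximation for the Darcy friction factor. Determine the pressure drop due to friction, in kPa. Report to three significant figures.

V = 4Q/(πD²) = 4·0.301/(π·0.332²) = 3.477 m/s
Re = VD/ν = 3.477·0.332/7.99×10^-7 = 1.44×10^6 → turbulent
ε/D = 0.27/332 = 8.13×10^-4
Swamee-Jain: f = 0.01901
h_f = f(L/D)V²/(2g) = 0.01901·(1520/0.332)·3.477²/(2·9.81) = 53.62 m
Δp = ρg·h_f = 995.7·9.81·53.62 = 523.7 kPa

Δp ≈ 524 kPa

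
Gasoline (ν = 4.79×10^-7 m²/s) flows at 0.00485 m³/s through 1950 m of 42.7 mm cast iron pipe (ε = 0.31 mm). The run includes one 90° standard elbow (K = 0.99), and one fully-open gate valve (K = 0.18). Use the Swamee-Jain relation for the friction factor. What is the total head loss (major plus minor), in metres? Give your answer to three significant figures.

V = 4Q/(πD²) = 3.387 m/s; V²/2g = 0.5846 m
Re = 3.02×10^5, ε/D = 0.00726 → f = 0.03448 (Swamee-Jain)
Major: h_f = f(L/D)·V²/2g = 0.03448·45667·0.5846 = 920.6 m
Minor: ΣK = 1.17; h_m = ΣK·V²/2g = 0.6840 m
Total H_L = 920.6 + 0.6840 = 921.3 m

H_L ≈ 921 m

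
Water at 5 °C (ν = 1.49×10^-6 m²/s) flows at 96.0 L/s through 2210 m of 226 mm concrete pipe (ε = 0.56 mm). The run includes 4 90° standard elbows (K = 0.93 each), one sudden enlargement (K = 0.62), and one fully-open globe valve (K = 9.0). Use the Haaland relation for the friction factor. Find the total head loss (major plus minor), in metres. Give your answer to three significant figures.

H_L ≈ 76.0 m

V = 4Q/(πD²) = 2.393 m/s; V²/2g = 0.2919 m
Re = 3.63×10^5, ε/D = 0.00248 → f = 0.02524 (Haaland)
Major: h_f = f(L/D)·V²/2g = 0.02524·9779·0.2919 = 72.06 m
Minor: ΣK = 13.3; h_m = ΣK·V²/2g = 3.894 m
Total H_L = 72.06 + 3.894 = 75.95 m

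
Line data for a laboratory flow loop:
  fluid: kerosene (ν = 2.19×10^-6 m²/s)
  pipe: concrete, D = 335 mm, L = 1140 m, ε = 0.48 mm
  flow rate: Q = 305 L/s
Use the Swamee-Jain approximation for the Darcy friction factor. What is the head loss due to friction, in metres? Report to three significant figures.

h_f ≈ 45.8 m

V = 4Q/(πD²) = 4·0.305/(π·0.335²) = 3.460 m/s
Re = VD/ν = 3.460·0.335/2.19×10^-6 = 5.29×10^5 → turbulent
ε/D = 0.48/335 = 0.00143
Swamee-Jain: f = 0.02203
h_f = f(L/D)V²/(2g) = 0.02203·(1140/0.335)·3.460²/(2·9.81) = 45.75 m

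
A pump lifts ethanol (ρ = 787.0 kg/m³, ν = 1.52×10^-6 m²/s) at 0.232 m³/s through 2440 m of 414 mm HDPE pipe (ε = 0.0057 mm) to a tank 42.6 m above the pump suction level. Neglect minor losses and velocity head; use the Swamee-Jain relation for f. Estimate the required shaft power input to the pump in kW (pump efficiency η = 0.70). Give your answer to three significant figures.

V = 4Q/(πD²) = 1.723 m/s; Re = 4.69×10^5; ε/D = 1.38×10^-5; f = 0.01345
h_f = f(L/D)V²/2g = 12.00 m
Total head H = z + h_f = 42.6 + 12.00 = 54.60 m
P_hyd = ρgQH = 787.0·9.81·0.232·54.60 = 97.80 kW
P_shaft = P_hyd/η = 97.80/0.70 = 139.7 kW

P_shaft ≈ 140 kW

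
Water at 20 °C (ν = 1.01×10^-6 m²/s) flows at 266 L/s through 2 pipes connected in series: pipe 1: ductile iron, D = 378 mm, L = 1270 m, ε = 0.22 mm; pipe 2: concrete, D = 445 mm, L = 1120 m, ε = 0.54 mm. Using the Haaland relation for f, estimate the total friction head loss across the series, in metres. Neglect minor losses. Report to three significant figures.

H ≈ 24.9 m

Pipe 1: V = 2.370 m/s, Re = 8.87×10^5, ε/D = 5.82×10^-4, f = 0.01776, h_1 = f(L/D)V²/2g = 17.09 m
Pipe 2: V = 1.710 m/s, Re = 7.54×10^5, ε/D = 0.00121, f = 0.02094, h_2 = f(L/D)V²/2g = 7.858 m
Series → Q common, losses add: H = Σh = 24.95 m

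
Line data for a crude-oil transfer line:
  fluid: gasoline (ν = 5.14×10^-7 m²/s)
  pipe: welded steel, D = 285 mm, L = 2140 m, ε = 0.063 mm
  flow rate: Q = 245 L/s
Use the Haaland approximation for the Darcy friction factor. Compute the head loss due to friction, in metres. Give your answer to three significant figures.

h_f ≈ 81.5 m

V = 4Q/(πD²) = 4·0.245/(π·0.285²) = 3.840 m/s
Re = VD/ν = 3.840·0.285/5.14×10^-7 = 2.13×10^6 → turbulent
ε/D = 0.063/285 = 2.21×10^-4
Haaland: f = 0.01443
h_f = f(L/D)V²/(2g) = 0.01443·(2140/0.285)·3.840²/(2·9.81) = 81.46 m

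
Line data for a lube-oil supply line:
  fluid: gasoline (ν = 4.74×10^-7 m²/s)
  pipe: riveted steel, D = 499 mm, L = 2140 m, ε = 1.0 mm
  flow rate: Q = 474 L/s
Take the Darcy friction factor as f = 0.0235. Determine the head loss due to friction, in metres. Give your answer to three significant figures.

V = 4Q/(πD²) = 4·0.474/(π·0.499²) = 2.424 m/s
h_f = f(L/D)V²/(2g) = 0.02350·(2140/0.499)·2.424²/(2·9.81) = 30.18 m

h_f ≈ 30.2 m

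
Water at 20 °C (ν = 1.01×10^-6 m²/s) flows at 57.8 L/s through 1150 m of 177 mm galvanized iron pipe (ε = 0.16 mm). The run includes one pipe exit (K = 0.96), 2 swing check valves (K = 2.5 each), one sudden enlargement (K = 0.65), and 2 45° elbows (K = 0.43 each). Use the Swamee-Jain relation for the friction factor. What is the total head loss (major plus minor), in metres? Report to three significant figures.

H_L ≈ 38.8 m

V = 4Q/(πD²) = 2.349 m/s; V²/2g = 0.2812 m
Re = 4.12×10^5, ε/D = 9.04×10^-4 → f = 0.02006 (Swamee-Jain)
Major: h_f = f(L/D)·V²/2g = 0.02006·6497·0.2812 = 36.66 m
Minor: ΣK = 7.47; h_m = ΣK·V²/2g = 2.101 m
Total H_L = 36.66 + 2.101 = 38.76 m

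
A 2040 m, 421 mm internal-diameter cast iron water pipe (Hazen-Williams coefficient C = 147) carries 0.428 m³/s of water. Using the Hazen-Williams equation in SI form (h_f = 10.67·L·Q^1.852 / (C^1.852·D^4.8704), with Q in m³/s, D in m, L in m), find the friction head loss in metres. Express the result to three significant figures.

h_f ≈ 29.6 m

h_f = 10.67·2040·0.428^1.852 / (147^1.852·0.421^4.8704) = 29.60 m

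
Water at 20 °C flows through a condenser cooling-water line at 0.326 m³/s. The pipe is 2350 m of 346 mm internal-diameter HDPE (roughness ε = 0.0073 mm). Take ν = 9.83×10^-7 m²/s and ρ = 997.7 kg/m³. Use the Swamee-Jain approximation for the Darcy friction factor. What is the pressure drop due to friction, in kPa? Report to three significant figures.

Δp ≈ 480 kPa

V = 4Q/(πD²) = 4·0.326/(π·0.346²) = 3.467 m/s
Re = VD/ν = 3.467·0.346/9.83×10^-7 = 1.22×10^6 → turbulent
ε/D = 0.0073/346 = 2.11×10^-5
Swamee-Jain: f = 0.01179
h_f = f(L/D)V²/(2g) = 0.01179·(2350/0.346)·3.467²/(2·9.81) = 49.05 m
Δp = ρg·h_f = 997.7·9.81·49.05 = 480.1 kPa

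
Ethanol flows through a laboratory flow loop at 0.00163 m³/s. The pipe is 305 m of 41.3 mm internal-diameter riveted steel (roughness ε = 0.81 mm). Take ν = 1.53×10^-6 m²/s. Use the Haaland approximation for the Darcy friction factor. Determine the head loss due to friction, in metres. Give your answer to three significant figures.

V = 4Q/(πD²) = 4·0.00163/(π·0.0413²) = 1.217 m/s
Re = VD/ν = 1.217·0.0413/1.53×10^-6 = 3.28×10^4 → turbulent
ε/D = 0.81/41.3 = 0.0196
Haaland: f = 0.04953
h_f = f(L/D)V²/(2g) = 0.04953·(305/0.0413)·1.217²/(2·9.81) = 27.60 m

h_f ≈ 27.6 m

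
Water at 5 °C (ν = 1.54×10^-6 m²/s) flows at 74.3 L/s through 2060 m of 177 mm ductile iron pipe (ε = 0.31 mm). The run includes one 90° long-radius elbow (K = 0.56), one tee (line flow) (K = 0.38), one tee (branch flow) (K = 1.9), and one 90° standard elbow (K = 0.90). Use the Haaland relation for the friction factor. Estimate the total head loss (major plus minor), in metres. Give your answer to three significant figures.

H_L ≈ 127 m

V = 4Q/(πD²) = 3.020 m/s; V²/2g = 0.4647 m
Re = 3.47×10^5, ε/D = 0.00175 → f = 0.02317 (Haaland)
Major: h_f = f(L/D)·V²/2g = 0.02317·11638·0.4647 = 125.3 m
Minor: ΣK = 3.74; h_m = ΣK·V²/2g = 1.738 m
Total H_L = 125.3 + 1.738 = 127.0 m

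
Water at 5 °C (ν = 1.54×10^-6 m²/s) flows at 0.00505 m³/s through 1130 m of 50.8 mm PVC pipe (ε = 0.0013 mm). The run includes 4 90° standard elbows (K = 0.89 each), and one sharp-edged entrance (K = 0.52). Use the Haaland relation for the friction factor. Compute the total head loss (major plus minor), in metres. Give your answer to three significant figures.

H_L ≈ 133 m

V = 4Q/(πD²) = 2.492 m/s; V²/2g = 0.3164 m
Re = 8.22×10^4, ε/D = 2.56×10^-5 → f = 0.01867 (Haaland)
Major: h_f = f(L/D)·V²/2g = 0.01867·22244·0.3164 = 131.4 m
Minor: ΣK = 4.08; h_m = ΣK·V²/2g = 1.291 m
Total H_L = 131.4 + 1.291 = 132.7 m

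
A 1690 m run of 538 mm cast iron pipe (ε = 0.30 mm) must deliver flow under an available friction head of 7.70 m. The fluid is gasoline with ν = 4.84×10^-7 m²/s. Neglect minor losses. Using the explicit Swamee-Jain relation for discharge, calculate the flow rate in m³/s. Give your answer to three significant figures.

Swamee-Jain (Type II): Q = -0.965·√(gD⁵h_f/L)·ln[ε/(3.7D) + √(3.17ν²L/(gD³h_f))]
√(gD⁵h_f/L) = √(9.81·0.538⁵·7.70/1690) = 0.04488
ε/(3.7D) = 1.51×10^-4; √(3.17ν²L/(gD³h_f)) = 1.03×10^-5
Q = -0.965·0.04488·ln(1.610×10^-4) = 0.3783 m³/s
Check: V = 1.66 m/s, Re = 1.85×10^6, f = 0.01745, h_f = 7.73 m ≈ 7.70 m ✓

Q ≈ 0.378 m³/s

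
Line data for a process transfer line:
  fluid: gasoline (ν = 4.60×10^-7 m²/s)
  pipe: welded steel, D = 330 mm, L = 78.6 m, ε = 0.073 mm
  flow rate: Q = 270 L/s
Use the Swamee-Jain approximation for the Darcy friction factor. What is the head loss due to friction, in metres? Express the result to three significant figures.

V = 4Q/(πD²) = 4·0.270/(π·0.330²) = 3.157 m/s
Re = VD/ν = 3.157·0.330/4.60×10^-7 = 2.26×10^6 → turbulent
ε/D = 0.073/330 = 2.21×10^-4
Swamee-Jain: f = 0.01451
h_f = f(L/D)V²/(2g) = 0.01451·(78.6/0.330)·3.157²/(2·9.81) = 1.756 m

h_f ≈ 1.76 m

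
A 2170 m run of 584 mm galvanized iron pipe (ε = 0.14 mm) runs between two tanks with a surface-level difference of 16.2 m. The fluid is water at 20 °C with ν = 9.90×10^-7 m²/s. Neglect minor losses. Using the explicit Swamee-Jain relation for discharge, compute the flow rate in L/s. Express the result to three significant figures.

Swamee-Jain (Type II): Q = -0.965·√(gD⁵h_f/L)·ln[ε/(3.7D) + √(3.17ν²L/(gD³h_f))]
√(gD⁵h_f/L) = √(9.81·0.584⁵·16.2/2170) = 0.07053
ε/(3.7D) = 6.48×10^-5; √(3.17ν²L/(gD³h_f)) = 1.46×10^-5
Q = -0.965·0.07053·ln(7.939×10^-5) = 0.6426 m³/s
Check: V = 2.40 m/s, Re = 1.42×10^6, f = 0.01495, h_f = 16.3 m ≈ 16.2 m ✓

Q ≈ 643 L/s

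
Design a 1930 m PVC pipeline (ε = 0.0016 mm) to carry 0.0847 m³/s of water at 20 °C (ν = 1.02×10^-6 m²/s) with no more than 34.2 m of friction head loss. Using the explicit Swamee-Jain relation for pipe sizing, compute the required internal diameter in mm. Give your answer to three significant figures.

D ≈ 216 mm

Swamee-Jain (Type III): D = 0.66·[ε^1.25·(LQ²/(gh_f))^4.75 + ν·Q^9.4·(L/(gh_f))^5.2]^0.04
LQ²/(gh_f) = 0.04127; L/(gh_f) = 5.753
Term 1 = ε^1.25·(…)^4.75 = 1.51×10^-14; Term 2 = ν·Q^9.4·(…)^5.2 = 7.62×10^-13
D = 0.66·(1.51×10^-14 + 7.62×10^-13)^0.04 = 0.2164 m = 216 mm
Check: V = 2.30 m/s, Re = 4.89×10^5, f = 0.01326, h_f = 32.0 m ≈ 34.2 m ✓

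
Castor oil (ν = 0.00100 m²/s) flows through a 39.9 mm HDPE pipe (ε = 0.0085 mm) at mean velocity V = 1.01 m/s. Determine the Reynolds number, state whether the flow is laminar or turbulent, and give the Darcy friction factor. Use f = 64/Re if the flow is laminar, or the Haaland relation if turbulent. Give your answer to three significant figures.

Re = VD/ν = 1.010·0.0399/0.00100 = 40.3
Re < 2300 → laminar → f = 64/Re = 1.588

Re ≈ 40.3; laminar; f = 64/Re ≈ 1.59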